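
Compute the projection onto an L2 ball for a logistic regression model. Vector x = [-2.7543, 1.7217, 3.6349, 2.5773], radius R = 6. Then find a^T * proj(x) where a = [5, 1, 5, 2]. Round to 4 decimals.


Step 1: Compute ||x|| (intermediates to 6 decimals).
||x|| = sqrt((-2.7543)^2 + 1.7217^2 + 3.6349^2 + 2.5773^2) = 5.514109
Step 2: Project.
Since ||x|| <= R, proj = x (no scaling needed).
proj(x) = [-2.7543, 1.7217, 3.6349, 2.5773]
Step 3: Dot product.
a^T * proj(x) = 5*(-2.7543) + 1*1.7217 + 5*3.6349 + 2*2.5773 = 11.2793


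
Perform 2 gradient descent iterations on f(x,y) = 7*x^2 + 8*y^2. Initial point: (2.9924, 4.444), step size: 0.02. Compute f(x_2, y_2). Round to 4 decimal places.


Gradient descent on f(x,y) = 7*x^2 + 8*y^2.
Starting point: (2.9924, 4.444), alpha = 0.02
Step 1: grad_x = 2*7*2.9924 = 41.8936, grad_y = 2*8*4.444 = 71.104
  x_1 = 2.9924 - 0.02*41.8936 = 2.1545
  y_1 = 4.444 - 0.02*71.104 = 3.0219
Step 2: grad_x = 2*7*2.1545 = 30.1634, grad_y = 2*8*3.0219 = 48.3507
  x_2 = 2.1545 - 0.02*30.1634 = 1.5513
  y_2 = 3.0219 - 0.02*48.3507 = 2.0549
f(1.5513, 2.0549) = 7*1.5513^2 + 8*2.0549^2 = 50.626


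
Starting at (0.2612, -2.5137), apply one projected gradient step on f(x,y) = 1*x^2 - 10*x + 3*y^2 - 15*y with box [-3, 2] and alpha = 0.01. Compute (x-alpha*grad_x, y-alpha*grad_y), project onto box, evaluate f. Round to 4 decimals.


Step 1: Compute gradient at (0.2612, -2.5137).
grad_x = 2*1*0.2612 - 10 = -9.4776
grad_y = 2*3*-2.5137 - 15 = -30.0822
Step 2: Gradient step.
x_raw = 0.2612 - 0.01*-9.4776 = 0.356
y_raw = -2.5137 - 0.01*-30.0822 = -2.2129
Step 3: Project onto [-3, 2].
x_proj = clip(0.356) = 0.356
y_proj = clip(-2.2129) = -2.2129
Step 4: Evaluate f.
f(0.356, -2.2129) = 44.4506


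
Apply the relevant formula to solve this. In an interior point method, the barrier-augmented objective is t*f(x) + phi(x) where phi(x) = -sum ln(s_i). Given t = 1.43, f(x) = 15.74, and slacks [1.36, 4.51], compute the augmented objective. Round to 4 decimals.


Step 1: Compute log-barrier.
ln values: [0.3075, 1.5063]
phi = -(0.3075 + 1.5063) = -1.8138
Step 2: Compute augmented objective.
t*f(x) = 1.43*15.74 = 22.5082
Total = 22.5082 - 1.8138 = 20.6944


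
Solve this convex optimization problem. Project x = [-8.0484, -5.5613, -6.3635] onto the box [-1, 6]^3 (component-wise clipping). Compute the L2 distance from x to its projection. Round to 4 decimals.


Project each component onto [-1, 6].
clip(-8.0484) = -1.0, clip(-5.5613) = -1.0, clip(-6.3635) = -1.0
Projection = [-1.0, -1.0, -1.0]
Squared diffs: [49.6799, 20.8055, 28.7671]
Distance = sqrt(99.2525) = 9.9626


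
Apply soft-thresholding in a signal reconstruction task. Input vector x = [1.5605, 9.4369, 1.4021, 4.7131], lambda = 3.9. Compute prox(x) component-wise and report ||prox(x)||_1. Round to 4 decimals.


Soft-thresholding with lambda = 3.9:
prox(1.5605) = sign(1.5605)*max(|1.5605| - 3.9, 0) = 0.0
prox(9.4369) = sign(9.4369)*max(|9.4369| - 3.9, 0) = 5.5369
prox(1.4021) = sign(1.4021)*max(|1.4021| - 3.9, 0) = 0.0
prox(4.7131) = sign(4.7131)*max(|4.7131| - 3.9, 0) = 0.8131
prox(x) = [0.0, 5.5369, 0.0, 0.8131]
||prox(x)||_1 = 0.0 + 5.5369 + 0.0 + 0.8131 = 6.35


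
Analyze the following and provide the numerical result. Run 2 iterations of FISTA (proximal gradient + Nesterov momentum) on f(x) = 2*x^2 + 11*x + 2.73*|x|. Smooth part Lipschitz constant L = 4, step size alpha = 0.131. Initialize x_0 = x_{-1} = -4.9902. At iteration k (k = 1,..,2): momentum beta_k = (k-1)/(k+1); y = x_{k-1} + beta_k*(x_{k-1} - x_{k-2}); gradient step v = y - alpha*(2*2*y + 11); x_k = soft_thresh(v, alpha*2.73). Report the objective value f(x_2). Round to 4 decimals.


FISTA on f(x) = 2*x^2 + 11*x + 2.73*|x|
L = 4, alpha = 0.131
Iteration 1: beta = 0.0, y = -4.9902 + 0.0*(-4.9902 + 4.9902) = -4.9902
  grad(y) = -8.9608, v = y - alpha*grad = -3.8163
  prox(v) = soft_thresh(-3.8163, 0.3576) = -3.4587
Iteration 2: beta = 0.3333, y = -3.4587 + 0.3333*(-3.4587 + 4.9902) = -2.9482
  grad(y) = -0.7928, v = y - alpha*grad = -2.8443
  prox(v) = soft_thresh(-2.8443, 0.3576) = -2.4867
f(x_2) = 2*(-2.4867)^2 + 11*(-2.4867) + 2.73*|-2.4867| = -8.1976


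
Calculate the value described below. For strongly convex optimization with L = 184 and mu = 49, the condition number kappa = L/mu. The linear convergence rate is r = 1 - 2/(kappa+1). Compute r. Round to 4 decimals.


Step 1: Compute the condition number.
kappa = L/mu = 184/49 = 3.7551
Step 2: Compute the convergence rate.
r = 1 - 2/(kappa + 1) = 1 - 2*mu/(L + mu) = (L - mu)/(L + mu) = 135/233 = 0.5794


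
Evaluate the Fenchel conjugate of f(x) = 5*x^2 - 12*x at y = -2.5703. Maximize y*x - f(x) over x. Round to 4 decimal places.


f*(y) = sup_x {y*x - a*x^2 - b*x} = sup_x {(y-b)*x - a*x^2}
FOC: (y - b) - 2a*x = 0 => x* = (y - b)/(2a)
x* = (-2.5703 + 12)/(2*5) = 0.943
f*(-2.5703) = (y-b)^2/(4a) = (-2.5703 + 12)^2/(4*5)
= 88.9192/20 = 4.446


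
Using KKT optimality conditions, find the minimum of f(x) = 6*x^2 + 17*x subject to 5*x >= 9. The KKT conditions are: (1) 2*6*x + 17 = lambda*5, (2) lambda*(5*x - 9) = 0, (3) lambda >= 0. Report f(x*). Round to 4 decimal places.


Step 1: Try lambda = 0 (constraint inactive).
x_unc = -17/(2*6) = -1.4167
Check: 5*-1.4167 = -7.0835 < 9 -- violated!
Step 2: Constraint must be active: 5*x = 9
x* = 9/5 = 1.8
lambda = (2*6*1.8 + 17)/5 = 7.72
Step 3: Compute optimal value.
f(x*) = 6*1.8^2 + 17*1.8 = 50.04


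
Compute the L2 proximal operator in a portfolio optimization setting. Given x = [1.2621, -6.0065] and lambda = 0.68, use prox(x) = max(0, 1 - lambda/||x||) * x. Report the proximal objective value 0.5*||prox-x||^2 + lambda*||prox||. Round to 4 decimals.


Step 1: Compute ||x||.
||x|| = 6.1377
Step 2: Compute scaling factor.
scale = max(0, 1 - 0.68/6.1377) = 0.8892
Step 3: prox(x) = [1.1223, -5.341]
||prox(x)|| = 5.4577
Step 4: Proximal objective.
0.5*||prox-x||^2 = 0.2312
lambda*||prox|| = 3.7112
Total = 3.9424


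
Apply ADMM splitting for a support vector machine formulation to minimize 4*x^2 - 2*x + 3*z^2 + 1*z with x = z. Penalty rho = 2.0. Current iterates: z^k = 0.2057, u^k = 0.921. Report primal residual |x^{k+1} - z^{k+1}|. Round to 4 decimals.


ADMM iteration with rho = 2.0, z^k = 0.2057, u^k = 0.921
Step 1: x-update.
Minimize 4*x^2 - 2*x + (2.0/2)*(x - 0.2057 + 0.921)^2
FOC: (2*4 + 2.0)*x = 2 + 2.0*(0.2057 - 0.921)
x^{k+1} = 0.0569
Step 2: z-update.
Minimize 3*z^2 + 1*z + (2.0/2)*(0.0569 - z + 0.921)^2
FOC: (2*3 + 2.0)*z = -1 + 2.0*(0.0569 + 0.921)
z^{k+1} = 0.1195
Step 3: u-update.
u^{k+1} = 0.921 + 0.0569 - 0.1195 = 0.8585
Step 4: Primal residual = |0.0569 - 0.1195| = 0.0625


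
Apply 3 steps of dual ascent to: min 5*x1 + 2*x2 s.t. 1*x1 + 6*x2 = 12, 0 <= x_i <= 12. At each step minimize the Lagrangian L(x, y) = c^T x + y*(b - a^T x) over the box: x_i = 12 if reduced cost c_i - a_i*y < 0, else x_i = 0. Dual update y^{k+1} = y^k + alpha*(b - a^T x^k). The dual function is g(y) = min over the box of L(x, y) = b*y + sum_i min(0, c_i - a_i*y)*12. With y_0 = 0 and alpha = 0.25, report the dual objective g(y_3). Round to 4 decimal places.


Dual ascent for LP: min 5*x1 + 2*x2, 1*x1 + 6*x2 = 12, 0 <= x_i <= 12
Step 1: y^k = 0.0, reduced costs: (5.0, 2.0)
  x^k = (0.0, 0.0), subgradient = b - a^T x = 12.0
  y^{k+1} = 0.0 + 0.25*12.0 = 3.0
Step 2: y^k = 3.0, reduced costs: (2.0, -16.0)
  x^k = (0.0, 12.0), subgradient = b - a^T x = -60.0
  y^{k+1} = 3.0 + 0.25*-60.0 = -12.0
Step 3: y^k = -12.0, reduced costs: (17.0, 74.0)
  x^k = (0.0, 0.0), subgradient = b - a^T x = 12.0
  y^{k+1} = -12.0 + 0.25*12.0 = -9.0
Dual objective at y_3 = -9.0: reduced costs (14.0, 56.0), box minimizer x = (0.0, 0.0)
g(y_3) = b*y + (c1 - a1*y)*x1 + (c2 - a2*y)*x2 = 12*(-9.0) + 14.0*0.0 + 56.0*0.0 = -108.0 + 0.0 + 0.0 = -108.0


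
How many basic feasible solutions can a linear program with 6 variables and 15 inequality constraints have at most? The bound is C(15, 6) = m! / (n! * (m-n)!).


Each vertex corresponds to some choice of n active constraints out of m, so the number of vertices is at most C(m, n) = m! / (n!(m-n)!).
m = 15, n = 6
Numerator: 15 * 14 * 13 * 12 * 11 * 10
Denominator: 6! = 720
C(15, 6) = 5005


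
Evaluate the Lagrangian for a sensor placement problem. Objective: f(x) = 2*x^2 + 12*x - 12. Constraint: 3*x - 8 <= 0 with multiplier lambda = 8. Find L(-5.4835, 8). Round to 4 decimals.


Step 1: Evaluate f(x).
f(-5.4835) = 2*(-5.4835)^2 + 12*(-5.4835) - 12 = -17.6645
Step 2: Evaluate g(x).
g(-5.4835) = 3*-5.4835 - 8 = -24.4505
Step 3: Compute Lagrangian.
L = -17.6645 + 8*-24.4505 = -213.2685


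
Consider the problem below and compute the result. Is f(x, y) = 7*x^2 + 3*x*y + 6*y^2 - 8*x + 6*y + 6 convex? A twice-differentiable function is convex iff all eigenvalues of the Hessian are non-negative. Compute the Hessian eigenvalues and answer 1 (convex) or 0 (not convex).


The Hessian of f(x,y) = 7*x^2 + 3*x*y + 6*y^2 - 8*x + 6*y + 6 is:
H = [[14, 3], [3, 12]]
Trace = 14 + 12 = 26
Determinant = 14*12 - (3)^2 = 159
Discriminant = (26)^2 - 4*159 = 40.0
Eigenvalues: lambda_1 = 9.8377, lambda_2 = 16.1623
The function is convex.

1


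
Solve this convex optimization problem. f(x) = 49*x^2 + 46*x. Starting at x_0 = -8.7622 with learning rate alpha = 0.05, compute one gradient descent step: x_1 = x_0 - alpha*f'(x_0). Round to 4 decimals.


We compute the gradient at x_0 and apply the update.
f'(x) = 98*x + 46
f'(-8.7622) = 98*-8.7622 + 46 = -812.6956
x_1 = -8.7622 - 0.05*-812.6956 = 31.8726


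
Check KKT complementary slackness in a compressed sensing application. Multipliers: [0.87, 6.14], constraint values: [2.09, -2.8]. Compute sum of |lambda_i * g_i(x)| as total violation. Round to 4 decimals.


KKT complementary slackness check:
lambda_1 * g_1 = 0.87 * 2.09 = 1.8183
lambda_2 * g_2 = 6.14 * -2.8 = -17.192
Total violation = 1.8183 + 17.192 = 19.0103


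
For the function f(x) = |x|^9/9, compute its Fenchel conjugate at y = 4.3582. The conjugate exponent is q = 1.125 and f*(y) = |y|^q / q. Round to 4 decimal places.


The conjugate exponent q satisfies 1/p + 1/q = 1.
p = 9, so q = 9/(9 - 1) = 1.125
|y|^q = 4.3582^1.125 = 5.2387
f*(4.3582) = 5.2387 / 1.125 = 4.6566


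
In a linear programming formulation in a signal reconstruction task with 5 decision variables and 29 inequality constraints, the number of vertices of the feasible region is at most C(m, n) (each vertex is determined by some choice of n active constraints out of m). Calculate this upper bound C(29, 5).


Each vertex corresponds to some choice of n active constraints out of m, so the number of vertices is at most C(m, n) = m! / (n!(m-n)!).
m = 29, n = 5
Numerator: 29 * 28 * 27 * 26 * 25
Denominator: 5! = 120
C(29, 5) = 118755


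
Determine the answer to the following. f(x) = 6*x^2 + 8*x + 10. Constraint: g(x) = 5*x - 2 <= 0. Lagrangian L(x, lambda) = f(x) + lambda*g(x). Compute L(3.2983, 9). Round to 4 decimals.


Step 1: Evaluate f(x).
f(3.2983) = 6*3.2983^2 + 8*3.2983 + 10 = 101.6591
Step 2: Evaluate g(x).
g(3.2983) = 5*3.2983 - 2 = 14.4915
Step 3: Compute Lagrangian.
L = 101.6591 + 9*14.4915 = 232.0826


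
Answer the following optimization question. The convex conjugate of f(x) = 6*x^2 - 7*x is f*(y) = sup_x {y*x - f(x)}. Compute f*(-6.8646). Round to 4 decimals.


f*(y) = sup_x {y*x - a*x^2 - b*x} = sup_x {(y-b)*x - a*x^2}
FOC: (y - b) - 2a*x = 0 => x* = (y - b)/(2a)
x* = (-6.8646 + 7)/(2*6) = 0.0113
f*(-6.8646) = (y-b)^2/(4a) = (-6.8646 + 7)^2/(4*6)
= 0.0183/24 = 0.0008


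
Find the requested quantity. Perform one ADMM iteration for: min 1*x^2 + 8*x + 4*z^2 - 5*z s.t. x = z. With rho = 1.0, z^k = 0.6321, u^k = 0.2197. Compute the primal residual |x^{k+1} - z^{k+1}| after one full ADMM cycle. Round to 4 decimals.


ADMM iteration with rho = 1.0, z^k = 0.6321, u^k = 0.2197
Step 1: x-update.
Minimize 1*x^2 + 8*x + (1.0/2)*(x - 0.6321 + 0.2197)^2
FOC: (2*1 + 1.0)*x = -8 + 1.0*(0.6321 - 0.2197)
x^{k+1} = -2.5292
Step 2: z-update.
Minimize 4*z^2 - 5*z + (1.0/2)*(-2.5292 - z + 0.2197)^2
FOC: (2*4 + 1.0)*z = 5 + 1.0*(-2.5292 + 0.2197)
z^{k+1} = 0.2989
Step 3: u-update.
u^{k+1} = 0.2197 - 2.5292 - 0.2989 = -2.6084
Step 4: Primal residual = |-2.5292 - 0.2989| = 2.8281


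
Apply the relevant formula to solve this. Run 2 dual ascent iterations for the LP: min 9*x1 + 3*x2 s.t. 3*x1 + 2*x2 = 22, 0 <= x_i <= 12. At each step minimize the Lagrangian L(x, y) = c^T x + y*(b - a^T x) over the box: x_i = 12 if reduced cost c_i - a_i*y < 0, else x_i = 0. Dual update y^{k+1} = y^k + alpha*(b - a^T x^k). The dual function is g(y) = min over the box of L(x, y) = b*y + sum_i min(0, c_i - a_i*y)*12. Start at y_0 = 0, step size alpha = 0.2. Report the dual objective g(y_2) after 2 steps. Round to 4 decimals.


Dual ascent for LP: min 9*x1 + 3*x2, 3*x1 + 2*x2 = 22, 0 <= x_i <= 12
Step 1: y^k = 0.0, reduced costs: (9.0, 3.0)
  x^k = (0.0, 0.0), subgradient = b - a^T x = 22.0
  y^{k+1} = 0.0 + 0.2*22.0 = 4.4
Step 2: y^k = 4.4, reduced costs: (-4.2, -5.8)
  x^k = (12.0, 12.0), subgradient = b - a^T x = -38.0
  y^{k+1} = 4.4 + 0.2*-38.0 = -3.2
Dual objective at y_2 = -3.2: reduced costs (18.6, 9.4), box minimizer x = (0.0, 0.0)
g(y_2) = b*y + (c1 - a1*y)*x1 + (c2 - a2*y)*x2 = 22*(-3.2) + 18.6*0.0 + 9.4*0.0 = -70.4 + 0.0 + 0.0 = -70.4


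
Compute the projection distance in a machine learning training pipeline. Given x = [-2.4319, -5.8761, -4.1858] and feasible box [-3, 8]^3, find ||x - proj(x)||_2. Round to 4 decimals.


Project each component onto [-3, 8].
clip(-2.4319) = -2.4319, clip(-5.8761) = -3.0, clip(-4.1858) = -3.0
Projection = [-2.4319, -3.0, -3.0]
Squared diffs: [0.0, 8.272, 1.4061]
Distance = sqrt(9.6781) = 3.111


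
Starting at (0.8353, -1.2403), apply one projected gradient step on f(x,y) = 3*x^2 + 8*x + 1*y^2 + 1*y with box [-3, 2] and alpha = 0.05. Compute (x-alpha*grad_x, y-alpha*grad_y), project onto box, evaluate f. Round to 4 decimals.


Step 1: Compute gradient at (0.8353, -1.2403).
grad_x = 2*3*0.8353 + 8 = 13.0118
grad_y = 2*1*-1.2403 + 1 = -1.4806
Step 2: Gradient step.
x_raw = 0.8353 - 0.05*13.0118 = 0.1847
y_raw = -1.2403 - 0.05*-1.4806 = -1.1663
Step 3: Project onto [-3, 2].
x_proj = clip(0.1847) = 0.1847
y_proj = clip(-1.1663) = -1.1663
Step 4: Evaluate f.
f(0.1847, -1.1663) = 1.7739


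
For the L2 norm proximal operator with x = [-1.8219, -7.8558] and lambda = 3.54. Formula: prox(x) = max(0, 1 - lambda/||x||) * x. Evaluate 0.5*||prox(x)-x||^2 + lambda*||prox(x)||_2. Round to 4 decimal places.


Step 1: Compute ||x||.
||x|| = 8.0643
Step 2: Compute scaling factor.
scale = max(0, 1 - 3.54/8.0643) = 0.561
Step 3: prox(x) = [-1.0221, -4.4073]
||prox(x)|| = 4.5243
Step 4: Proximal objective.
0.5*||prox-x||^2 = 6.2658
lambda*||prox|| = 16.016
Total = 22.2818


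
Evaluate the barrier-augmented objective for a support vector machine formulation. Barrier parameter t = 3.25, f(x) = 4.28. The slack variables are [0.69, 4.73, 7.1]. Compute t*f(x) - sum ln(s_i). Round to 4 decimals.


Step 1: Compute log-barrier.
ln values: [-0.3711, 1.5539, 1.9601]
phi = -(-0.3711 + 1.5539 + 1.9601) = -3.143
Step 2: Compute augmented objective.
t*f(x) = 3.25*4.28 = 13.91
Total = 13.91 - 3.143 = 10.767


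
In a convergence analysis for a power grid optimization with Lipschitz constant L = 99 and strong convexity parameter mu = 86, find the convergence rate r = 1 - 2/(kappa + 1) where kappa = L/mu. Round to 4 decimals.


Step 1: Compute the condition number.
kappa = L/mu = 99/86 = 1.1512
Step 2: Compute the convergence rate.
r = 1 - 2/(kappa + 1) = 1 - 2*mu/(L + mu) = (L - mu)/(L + mu) = 13/185 = 0.0703


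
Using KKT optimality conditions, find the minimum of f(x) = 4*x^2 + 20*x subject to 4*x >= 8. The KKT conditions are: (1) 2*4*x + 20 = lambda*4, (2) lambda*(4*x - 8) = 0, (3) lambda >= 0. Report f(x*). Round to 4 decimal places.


Step 1: Try lambda = 0 (constraint inactive).
x_unc = -20/(2*4) = -2.5
Check: 4*-2.5 = -10.0 < 8 -- violated!
Step 2: Constraint must be active: 4*x = 8
x* = 8/4 = 2.0
lambda = (2*4*2.0 + 20)/4 = 9.0
Step 3: Compute optimal value.
f(x*) = 4*2.0^2 + 20*2.0 = 56.0


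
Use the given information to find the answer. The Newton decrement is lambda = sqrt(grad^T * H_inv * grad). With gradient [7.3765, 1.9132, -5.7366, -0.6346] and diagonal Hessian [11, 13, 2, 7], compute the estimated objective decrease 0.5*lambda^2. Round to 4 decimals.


Step 1: H is diagonal, so H^(-1) * g = [0.6706, 0.1472, -2.8683, -0.0907].
Step 2: g^T H^(-1) g = sum_i g_i^2 / H_ii
  = (7.3765)^2/11 + (1.9132)^2/13 + (-5.7366)^2/2 + (-0.6346)^2/7
  = 4.9466 + 0.2816 + 16.4543 + 0.0575 = 21.74
Step 3: Objective decrease = 0.5 * g^T H^(-1) g = 10.87


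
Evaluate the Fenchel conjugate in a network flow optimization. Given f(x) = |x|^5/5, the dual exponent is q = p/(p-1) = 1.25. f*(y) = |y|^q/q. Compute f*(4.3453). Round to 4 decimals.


The conjugate exponent q satisfies 1/p + 1/q = 1.
p = 5, so q = 5/(5 - 1) = 1.25
|y|^q = 4.3453^1.25 = 6.2737
f*(4.3453) = 6.2737 / 1.25 = 5.019


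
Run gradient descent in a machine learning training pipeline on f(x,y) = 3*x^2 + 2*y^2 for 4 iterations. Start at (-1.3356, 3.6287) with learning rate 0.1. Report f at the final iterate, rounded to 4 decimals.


Gradient descent on f(x,y) = 3*x^2 + 2*y^2.
Starting point: (-1.3356, 3.6287), alpha = 0.1
Step 1: grad_x = 2*3*-1.3356 = -8.0136, grad_y = 2*2*3.6287 = 14.5148
  x_1 = -1.3356 - 0.1*-8.0136 = -0.5342
  y_1 = 3.6287 - 0.1*14.5148 = 2.1772
Step 2: grad_x = 2*3*-0.5342 = -3.2054, grad_y = 2*2*2.1772 = 8.7089
  x_2 = -0.5342 - 0.1*-3.2054 = -0.2137
  y_2 = 2.1772 - 0.1*8.7089 = 1.3063
Step 3: grad_x = 2*3*-0.2137 = -1.2822, grad_y = 2*2*1.3063 = 5.2253
  x_3 = -0.2137 - 0.1*-1.2822 = -0.0855
  y_3 = 1.3063 - 0.1*5.2253 = 0.7838
Step 4: grad_x = 2*3*-0.0855 = -0.5129, grad_y = 2*2*0.7838 = 3.1352
  x_4 = -0.0855 - 0.1*-0.5129 = -0.0342
  y_4 = 0.7838 - 0.1*3.1352 = 0.4703
f(-0.0342, 0.4703) = 3*(-0.0342)^2 + 2*0.4703^2 = 0.4458


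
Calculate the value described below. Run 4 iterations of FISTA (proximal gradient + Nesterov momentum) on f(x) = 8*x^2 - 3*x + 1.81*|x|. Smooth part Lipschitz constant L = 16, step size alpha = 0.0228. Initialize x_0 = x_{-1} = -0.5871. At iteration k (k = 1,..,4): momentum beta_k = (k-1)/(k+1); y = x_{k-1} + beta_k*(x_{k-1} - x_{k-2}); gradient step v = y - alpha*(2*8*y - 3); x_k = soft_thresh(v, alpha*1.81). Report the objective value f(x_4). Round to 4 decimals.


FISTA on f(x) = 8*x^2 - 3*x + 1.81*|x|
L = 16, alpha = 0.0228
Iteration 1: beta = 0.0, y = -0.5871 + 0.0*(-0.5871 + 0.5871) = -0.5871
  grad(y) = -12.3936, v = y - alpha*grad = -0.3045
  prox(v) = soft_thresh(-0.3045, 0.0413) = -0.2633
Iteration 2: beta = 0.3333, y = -0.2633 + 0.3333*(-0.2633 + 0.5871) = -0.1553
  grad(y) = -5.485, v = y - alpha*grad = -0.0303
  prox(v) = soft_thresh(-0.0303, 0.0413) = 0.0
Iteration 3: beta = 0.5, y = 0.0 + 0.5*(0.0 + 0.2633) = 0.1316
  grad(y) = -0.8939, v = y - alpha*grad = 0.152
  prox(v) = soft_thresh(0.152, 0.0413) = 0.1107
Iteration 4: beta = 0.6, y = 0.1107 + 0.6*(0.1107 - 0.0) = 0.1772
  grad(y) = -0.165, v = y - alpha*grad = 0.181
  prox(v) = soft_thresh(0.181, 0.0413) = 0.1397
f(x_4) = 8*0.1397^2 - 3*0.1397 + 1.81*|0.1397| = -0.0101


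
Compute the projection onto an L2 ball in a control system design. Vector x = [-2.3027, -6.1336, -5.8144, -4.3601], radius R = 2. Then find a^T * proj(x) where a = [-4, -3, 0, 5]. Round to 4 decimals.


Step 1: Compute ||x|| (intermediates to 6 decimals).
||x|| = sqrt((-2.3027)^2 + (-6.1336)^2 + (-5.8144)^2 + (-4.3601)^2) = 9.784743
Step 2: Project.
Since ||x|| > R, scale = R/||x|| = 2/9.784743 = 0.2044, proj(x) = scale * x
proj(x) = [-0.470672, -1.253708, -1.188463, -0.891204]
Step 3: Dot product.
a^T * proj(x) = -4*(-0.470672) - 3*(-1.253708) + 0*(-1.188463) + 5*(-0.891204) = 1.1878


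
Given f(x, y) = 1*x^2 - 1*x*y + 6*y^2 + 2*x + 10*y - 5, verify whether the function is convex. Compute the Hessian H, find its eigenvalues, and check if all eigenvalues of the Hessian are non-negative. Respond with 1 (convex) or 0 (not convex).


The Hessian of f(x,y) = 1*x^2 - 1*x*y + 6*y^2 + 2*x + 10*y - 5 is:
H = [[2, -1], [-1, 12]]
Trace = 2 + 12 = 14
Determinant = 2*12 - (-1)^2 = 23
Discriminant = (14)^2 - 4*23 = 104.0
Eigenvalues: lambda_1 = 1.901, lambda_2 = 12.099
The function is convex.

1


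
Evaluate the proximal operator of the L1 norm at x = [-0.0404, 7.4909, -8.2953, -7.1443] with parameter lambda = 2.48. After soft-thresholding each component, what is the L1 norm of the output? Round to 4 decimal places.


Soft-thresholding with lambda = 2.48:
prox(-0.0404) = sign(-0.0404)*max(|-0.0404| - 2.48, 0) = 0.0
prox(7.4909) = sign(7.4909)*max(|7.4909| - 2.48, 0) = 5.0109
prox(-8.2953) = sign(-8.2953)*max(|-8.2953| - 2.48, 0) = -5.8153
prox(-7.1443) = sign(-7.1443)*max(|-7.1443| - 2.48, 0) = -4.6643
prox(x) = [0.0, 5.0109, -5.8153, -4.6643]
||prox(x)||_1 = 0.0 + 5.0109 + 5.8153 + 4.6643 = 15.4905


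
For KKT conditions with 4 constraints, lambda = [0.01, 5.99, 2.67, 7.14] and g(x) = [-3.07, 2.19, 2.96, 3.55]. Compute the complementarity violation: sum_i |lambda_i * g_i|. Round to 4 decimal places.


KKT complementary slackness check:
lambda_1 * g_1 = 0.01 * -3.07 = -0.0307
lambda_2 * g_2 = 5.99 * 2.19 = 13.1181
lambda_3 * g_3 = 2.67 * 2.96 = 7.9032
lambda_4 * g_4 = 7.14 * 3.55 = 25.347
Total violation = 0.0307 + 13.1181 + 7.9032 + 25.347 = 46.399


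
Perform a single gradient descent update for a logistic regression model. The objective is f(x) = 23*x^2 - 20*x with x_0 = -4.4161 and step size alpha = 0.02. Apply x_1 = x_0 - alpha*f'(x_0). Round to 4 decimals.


We compute the gradient at x_0 and apply the update.
f'(x) = 46*x - 20
f'(-4.4161) = 46*-4.4161 - 20 = -223.1406
x_1 = -4.4161 - 0.02*-223.1406 = 0.0467


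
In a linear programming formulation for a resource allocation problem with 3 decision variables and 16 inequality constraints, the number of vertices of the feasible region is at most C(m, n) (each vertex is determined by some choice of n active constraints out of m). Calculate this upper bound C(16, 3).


Each vertex corresponds to some choice of n active constraints out of m, so the number of vertices is at most C(m, n) = m! / (n!(m-n)!).
m = 16, n = 3
Numerator: 16 * 15 * 14
Denominator: 3! = 6
C(16, 3) = 560


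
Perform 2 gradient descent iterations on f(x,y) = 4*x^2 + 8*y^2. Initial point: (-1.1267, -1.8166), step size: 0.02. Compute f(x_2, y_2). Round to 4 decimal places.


Gradient descent on f(x,y) = 4*x^2 + 8*y^2.
Starting point: (-1.1267, -1.8166), alpha = 0.02
Step 1: grad_x = 2*4*-1.1267 = -9.0136, grad_y = 2*8*-1.8166 = -29.0656
  x_1 = -1.1267 - 0.02*-9.0136 = -0.9464
  y_1 = -1.8166 - 0.02*-29.0656 = -1.2353
Step 2: grad_x = 2*4*-0.9464 = -7.5714, grad_y = 2*8*-1.2353 = -19.7646
  x_2 = -0.9464 - 0.02*-7.5714 = -0.795
  y_2 = -1.2353 - 0.02*-19.7646 = -0.84
f(-0.795, -0.84) = 4*(-0.795)^2 + 8*(-0.84)^2 = 8.1728


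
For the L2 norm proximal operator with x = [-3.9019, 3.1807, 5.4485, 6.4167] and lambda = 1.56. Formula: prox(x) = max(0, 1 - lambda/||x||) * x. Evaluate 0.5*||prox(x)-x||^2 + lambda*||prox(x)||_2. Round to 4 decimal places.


Step 1: Compute ||x||.
||x|| = 9.8083
Step 2: Compute scaling factor.
scale = max(0, 1 - 1.56/9.8083) = 0.841
Step 3: prox(x) = [-3.2813, 2.6748, 4.5819, 5.3961]
||prox(x)|| = 8.2483
Step 4: Proximal objective.
0.5*||prox-x||^2 = 1.2168
lambda*||prox|| = 12.8673
Total = 14.0841


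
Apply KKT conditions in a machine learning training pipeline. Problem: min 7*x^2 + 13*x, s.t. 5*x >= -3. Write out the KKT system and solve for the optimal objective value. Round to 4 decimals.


Step 1: Try lambda = 0 (constraint inactive).
x_unc = -13/(2*7) = -0.9286
Check: 5*-0.9286 = -4.643 < -3 -- violated!
Step 2: Constraint must be active: 5*x = -3
x* = -3/5 = -0.6
lambda = (2*7*(-0.6) + 13)/5 = 0.92
Step 3: Compute optimal value.
f(x*) = 7*(-0.6)^2 + 13*(-0.6) = -5.28


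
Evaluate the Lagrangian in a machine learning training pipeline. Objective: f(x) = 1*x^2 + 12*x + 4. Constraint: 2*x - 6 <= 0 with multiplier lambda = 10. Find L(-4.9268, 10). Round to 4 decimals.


Step 1: Evaluate f(x).
f(-4.9268) = 1*(-4.9268)^2 + 12*(-4.9268) + 4 = -30.8482
Step 2: Evaluate g(x).
g(-4.9268) = 2*-4.9268 - 6 = -15.8536
Step 3: Compute Lagrangian.
L = -30.8482 + 10*-15.8536 = -189.3842


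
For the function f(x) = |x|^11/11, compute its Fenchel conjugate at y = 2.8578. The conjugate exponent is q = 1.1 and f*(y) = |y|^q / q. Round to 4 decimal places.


The conjugate exponent q satisfies 1/p + 1/q = 1.
p = 11, so q = 11/(11 - 1) = 1.1
|y|^q = 2.8578^1.1 = 3.1742
f*(2.8578) = 3.1742 / 1.1 = 2.8856


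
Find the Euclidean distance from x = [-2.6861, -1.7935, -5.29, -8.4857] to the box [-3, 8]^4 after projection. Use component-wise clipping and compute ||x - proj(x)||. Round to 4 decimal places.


Project each component onto [-3, 8].
clip(-2.6861) = -2.6861, clip(-1.7935) = -1.7935, clip(-5.29) = -3.0, clip(-8.4857) = -3.0
Projection = [-2.6861, -1.7935, -3.0, -3.0]
Squared diffs: [0.0, 0.0, 5.2441, 30.0929]
Distance = sqrt(35.337) = 5.9445


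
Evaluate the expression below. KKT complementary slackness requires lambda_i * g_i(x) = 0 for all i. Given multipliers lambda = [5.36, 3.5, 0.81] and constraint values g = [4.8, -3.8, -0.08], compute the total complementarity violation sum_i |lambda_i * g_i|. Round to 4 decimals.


KKT complementary slackness check:
lambda_1 * g_1 = 5.36 * 4.8 = 25.728
lambda_2 * g_2 = 3.5 * -3.8 = -13.3
lambda_3 * g_3 = 0.81 * -0.08 = -0.0648
Total violation = 25.728 + 13.3 + 0.0648 = 39.0928


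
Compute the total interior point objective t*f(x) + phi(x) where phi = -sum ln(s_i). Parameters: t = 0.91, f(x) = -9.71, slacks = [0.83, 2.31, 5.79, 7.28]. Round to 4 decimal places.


Step 1: Compute log-barrier.
ln values: [-0.1863, 0.8372, 1.7561, 1.9851]
phi = -(-0.1863 + 0.8372 + 1.7561 + 1.9851) = -4.3922
Step 2: Compute augmented objective.
t*f(x) = 0.91*-9.71 = -8.8361
Total = -8.8361 - 4.3922 = -13.2283


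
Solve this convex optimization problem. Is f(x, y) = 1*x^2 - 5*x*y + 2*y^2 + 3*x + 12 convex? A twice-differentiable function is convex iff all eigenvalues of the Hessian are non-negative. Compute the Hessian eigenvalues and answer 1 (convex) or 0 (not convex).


The Hessian of f(x,y) = 1*x^2 - 5*x*y + 2*y^2 + 3*x + 12 is:
H = [[2, -5], [-5, 4]]
Trace = 2 + 4 = 6
Determinant = 2*4 - (-5)^2 = -17
Discriminant = (6)^2 - 4*-17 = 104.0
Eigenvalues: lambda_1 = -2.099, lambda_2 = 8.099
The function is not convex.

0


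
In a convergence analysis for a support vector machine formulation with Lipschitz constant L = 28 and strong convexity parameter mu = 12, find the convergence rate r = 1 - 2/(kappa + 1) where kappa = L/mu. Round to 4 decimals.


Step 1: Compute the condition number.
kappa = L/mu = 28/12 = 2.3333
Step 2: Compute the convergence rate.
r = 1 - 2/(kappa + 1) = 1 - 2*mu/(L + mu) = (L - mu)/(L + mu) = 16/40 = 0.4


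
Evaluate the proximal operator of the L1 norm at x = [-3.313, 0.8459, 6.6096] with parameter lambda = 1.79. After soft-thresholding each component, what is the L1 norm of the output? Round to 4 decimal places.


Soft-thresholding with lambda = 1.79:
prox(-3.313) = sign(-3.313)*max(|-3.313| - 1.79, 0) = -1.523
prox(0.8459) = sign(0.8459)*max(|0.8459| - 1.79, 0) = 0.0
prox(6.6096) = sign(6.6096)*max(|6.6096| - 1.79, 0) = 4.8196
prox(x) = [-1.523, 0.0, 4.8196]
||prox(x)||_1 = 1.523 + 0.0 + 4.8196 = 6.3426


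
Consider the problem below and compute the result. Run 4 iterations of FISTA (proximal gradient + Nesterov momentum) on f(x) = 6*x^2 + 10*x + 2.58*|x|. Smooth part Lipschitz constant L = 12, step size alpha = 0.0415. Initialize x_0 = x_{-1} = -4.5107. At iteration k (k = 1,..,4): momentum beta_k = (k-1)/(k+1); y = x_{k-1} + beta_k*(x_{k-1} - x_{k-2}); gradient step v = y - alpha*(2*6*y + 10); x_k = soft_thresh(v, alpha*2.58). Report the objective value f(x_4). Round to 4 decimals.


FISTA on f(x) = 6*x^2 + 10*x + 2.58*|x|
L = 12, alpha = 0.0415
Iteration 1: beta = 0.0, y = -4.5107 + 0.0*(-4.5107 + 4.5107) = -4.5107
  grad(y) = -44.1284, v = y - alpha*grad = -2.6794
  prox(v) = soft_thresh(-2.6794, 0.1071) = -2.5723
Iteration 2: beta = 0.3333, y = -2.5723 + 0.3333*(-2.5723 + 4.5107) = -1.9262
  grad(y) = -13.114, v = y - alpha*grad = -1.3819
  prox(v) = soft_thresh(-1.3819, 0.1071) = -1.2749
Iteration 3: beta = 0.5, y = -1.2749 + 0.5*(-1.2749 + 2.5723) = -0.6261
  grad(y) = 2.4862, v = y - alpha*grad = -0.7293
  prox(v) = soft_thresh(-0.7293, 0.1071) = -0.6223
Iteration 4: beta = 0.6, y = -0.6223 + 0.6*(-0.6223 + 1.2749) = -0.2307
  grad(y) = 7.2317, v = y - alpha*grad = -0.5308
  prox(v) = soft_thresh(-0.5308, 0.1071) = -0.4237
f(x_4) = 6*(-0.4237)^2 + 10*(-0.4237) + 2.58*|-0.4237| = -2.0668


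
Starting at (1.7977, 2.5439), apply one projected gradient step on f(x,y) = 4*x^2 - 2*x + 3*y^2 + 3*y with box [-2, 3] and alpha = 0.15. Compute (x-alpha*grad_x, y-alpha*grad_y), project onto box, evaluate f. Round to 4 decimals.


Step 1: Compute gradient at (1.7977, 2.5439).
grad_x = 2*4*1.7977 - 2 = 12.3816
grad_y = 2*3*2.5439 + 3 = 18.2634
Step 2: Gradient step.
x_raw = 1.7977 - 0.15*12.3816 = -0.0595
y_raw = 2.5439 - 0.15*18.2634 = -0.1956
Step 3: Project onto [-2, 3].
x_proj = clip(-0.0595) = -0.0595
y_proj = clip(-0.1956) = -0.1956
Step 4: Evaluate f.
f(-0.0595, -0.1956) = -0.3388


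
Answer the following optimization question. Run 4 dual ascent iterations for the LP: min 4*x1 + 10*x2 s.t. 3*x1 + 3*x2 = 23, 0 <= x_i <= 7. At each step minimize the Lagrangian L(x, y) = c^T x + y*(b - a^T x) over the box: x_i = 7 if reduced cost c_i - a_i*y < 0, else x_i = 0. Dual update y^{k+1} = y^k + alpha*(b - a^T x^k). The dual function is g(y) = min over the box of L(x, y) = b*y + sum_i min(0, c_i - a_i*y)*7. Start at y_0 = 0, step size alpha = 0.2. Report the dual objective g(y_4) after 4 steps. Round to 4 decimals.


Dual ascent for LP: min 4*x1 + 10*x2, 3*x1 + 3*x2 = 23, 0 <= x_i <= 7
Step 1: y^k = 0.0, reduced costs: (4.0, 10.0)
  x^k = (0.0, 0.0), subgradient = b - a^T x = 23.0
  y^{k+1} = 0.0 + 0.2*23.0 = 4.6
Step 2: y^k = 4.6, reduced costs: (-9.8, -3.8)
  x^k = (7.0, 7.0), subgradient = b - a^T x = -19.0
  y^{k+1} = 4.6 + 0.2*-19.0 = 0.8
Step 3: y^k = 0.8, reduced costs: (1.6, 7.6)
  x^k = (0.0, 0.0), subgradient = b - a^T x = 23.0
  y^{k+1} = 0.8 + 0.2*23.0 = 5.4
Step 4: y^k = 5.4, reduced costs: (-12.2, -6.2)
  x^k = (7.0, 7.0), subgradient = b - a^T x = -19.0
  y^{k+1} = 5.4 + 0.2*-19.0 = 1.6
Dual objective at y_4 = 1.6: reduced costs (-0.8, 5.2), box minimizer x = (7.0, 0.0)
g(y_4) = b*y + (c1 - a1*y)*x1 + (c2 - a2*y)*x2 = 23*1.6 + (-0.8)*7.0 + 5.2*0.0 = 36.8 - 5.6 + 0.0 = 31.2


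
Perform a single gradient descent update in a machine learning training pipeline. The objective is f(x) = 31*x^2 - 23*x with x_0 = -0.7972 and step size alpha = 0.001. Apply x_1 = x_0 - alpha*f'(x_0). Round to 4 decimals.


We compute the gradient at x_0 and apply the update.
f'(x) = 62*x - 23
f'(-0.7972) = 62*-0.7972 - 23 = -72.4264
x_1 = -0.7972 - 0.001*-72.4264 = -0.7248


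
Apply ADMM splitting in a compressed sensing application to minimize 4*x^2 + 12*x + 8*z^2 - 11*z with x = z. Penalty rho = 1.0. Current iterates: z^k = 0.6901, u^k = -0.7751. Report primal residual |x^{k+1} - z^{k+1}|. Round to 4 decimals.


ADMM iteration with rho = 1.0, z^k = 0.6901, u^k = -0.7751
Step 1: x-update.
Minimize 4*x^2 + 12*x + (1.0/2)*(x - 0.6901 - 0.7751)^2
FOC: (2*4 + 1.0)*x = -12 + 1.0*(0.6901 + 0.7751)
x^{k+1} = -1.1705
Step 2: z-update.
Minimize 8*z^2 - 11*z + (1.0/2)*(-1.1705 - z - 0.7751)^2
FOC: (2*8 + 1.0)*z = 11 + 1.0*(-1.1705 - 0.7751)
z^{k+1} = 0.5326
Step 3: u-update.
u^{k+1} = -0.7751 - 1.1705 - 0.5326 = -2.4782
Step 4: Primal residual = |-1.1705 - 0.5326| = 1.7031


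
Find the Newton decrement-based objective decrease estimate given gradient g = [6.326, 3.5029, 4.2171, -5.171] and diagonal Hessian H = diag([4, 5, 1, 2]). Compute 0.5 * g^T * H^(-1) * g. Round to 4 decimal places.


Step 1: H is diagonal, so H^(-1) * g = [1.5815, 0.7006, 4.2171, -2.5855].
Step 2: g^T H^(-1) g = sum_i g_i^2 / H_ii
  = (6.326)^2/4 + (3.5029)^2/5 + (4.2171)^2/1 + (-5.171)^2/2
  = 10.0046 + 2.4541 + 17.7839 + 13.3696 = 43.6122
Step 3: Objective decrease = 0.5 * g^T H^(-1) g = 21.8061


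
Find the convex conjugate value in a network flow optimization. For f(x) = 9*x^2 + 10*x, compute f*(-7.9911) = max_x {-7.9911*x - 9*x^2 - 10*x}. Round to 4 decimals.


f*(y) = sup_x {y*x - a*x^2 - b*x} = sup_x {(y-b)*x - a*x^2}
FOC: (y - b) - 2a*x = 0 => x* = (y - b)/(2a)
x* = (-7.9911 - 10)/(2*9) = -0.9995
f*(-7.9911) = (y-b)^2/(4a) = (-7.9911 - 10)^2/(4*9)
= 323.6797/36 = 8.9911


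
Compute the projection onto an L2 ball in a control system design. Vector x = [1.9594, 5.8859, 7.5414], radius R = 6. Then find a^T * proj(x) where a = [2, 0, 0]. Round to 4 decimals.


Step 1: Compute ||x|| (intermediates to 6 decimals).
||x|| = sqrt(1.9594^2 + 5.8859^2 + 7.5414^2) = 9.765028
Step 2: Project.
Since ||x|| > R, scale = R/||x|| = 6/9.765028 = 0.614438, proj(x) = scale * x
proj(x) = [1.20393, 3.616521, 4.633723]
Step 3: Dot product.
a^T * proj(x) = 2*1.20393 + 0*3.616521 + 0*4.633723 = 2.4079


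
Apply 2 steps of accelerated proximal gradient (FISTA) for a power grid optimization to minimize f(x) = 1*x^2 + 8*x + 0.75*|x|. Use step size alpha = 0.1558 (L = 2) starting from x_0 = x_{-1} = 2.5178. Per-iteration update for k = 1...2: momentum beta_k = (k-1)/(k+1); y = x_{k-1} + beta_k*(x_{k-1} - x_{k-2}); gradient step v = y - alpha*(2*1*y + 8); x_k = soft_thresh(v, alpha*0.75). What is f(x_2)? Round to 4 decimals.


FISTA on f(x) = 1*x^2 + 8*x + 0.75*|x|
L = 2, alpha = 0.1558
Iteration 1: beta = 0.0, y = 2.5178 + 0.0*(2.5178 - 2.5178) = 2.5178
  grad(y) = 13.0356, v = y - alpha*grad = 0.4869
  prox(v) = soft_thresh(0.4869, 0.1169) = 0.37
Iteration 2: beta = 0.3333, y = 0.37 + 0.3333*(0.37 - 2.5178) = -0.3459
  grad(y) = 7.3081, v = y - alpha*grad = -1.4845
  prox(v) = soft_thresh(-1.4845, 0.1169) = -1.3677
f(x_2) = 1*(-1.3677)^2 + 8*(-1.3677) + 0.75*|-1.3677| = -8.0452


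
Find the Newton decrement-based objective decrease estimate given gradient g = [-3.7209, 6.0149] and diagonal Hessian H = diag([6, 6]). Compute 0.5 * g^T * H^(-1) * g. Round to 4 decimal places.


Step 1: H is diagonal, so H^(-1) * g = [-0.6202, 1.0025].
Step 2: g^T H^(-1) g = sum_i g_i^2 / H_ii
  = (-3.7209)^2/6 + (6.0149)^2/6
  = 2.3075 + 6.0298 = 8.3374
Step 3: Objective decrease = 0.5 * g^T H^(-1) g = 4.1687


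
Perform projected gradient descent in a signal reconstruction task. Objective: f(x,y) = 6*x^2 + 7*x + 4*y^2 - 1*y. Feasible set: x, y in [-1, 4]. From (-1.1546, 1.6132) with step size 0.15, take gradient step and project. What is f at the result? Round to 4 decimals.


Step 1: Compute gradient at (-1.1546, 1.6132).
grad_x = 2*6*-1.1546 + 7 = -6.8552
grad_y = 2*4*1.6132 - 1 = 11.9056
Step 2: Gradient step.
x_raw = -1.1546 - 0.15*-6.8552 = -0.1263
y_raw = 1.6132 - 0.15*11.9056 = -0.1726
Step 3: Project onto [-1, 4].
x_proj = clip(-0.1263) = -0.1263
y_proj = clip(-0.1726) = -0.1726
Step 4: Evaluate f.
f(-0.1263, -0.1726) = -0.4966


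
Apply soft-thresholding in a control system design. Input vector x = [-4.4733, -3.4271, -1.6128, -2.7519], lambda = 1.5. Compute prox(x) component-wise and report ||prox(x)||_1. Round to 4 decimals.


Soft-thresholding with lambda = 1.5:
prox(-4.4733) = sign(-4.4733)*max(|-4.4733| - 1.5, 0) = -2.9733
prox(-3.4271) = sign(-3.4271)*max(|-3.4271| - 1.5, 0) = -1.9271
prox(-1.6128) = sign(-1.6128)*max(|-1.6128| - 1.5, 0) = -0.1128
prox(-2.7519) = sign(-2.7519)*max(|-2.7519| - 1.5, 0) = -1.2519
prox(x) = [-2.9733, -1.9271, -0.1128, -1.2519]
||prox(x)||_1 = 2.9733 + 1.9271 + 0.1128 + 1.2519 = 6.2651


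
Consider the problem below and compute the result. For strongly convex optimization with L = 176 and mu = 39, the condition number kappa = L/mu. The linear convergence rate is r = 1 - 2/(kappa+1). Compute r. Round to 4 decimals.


Step 1: Compute the condition number.
kappa = L/mu = 176/39 = 4.5128
Step 2: Compute the convergence rate.
r = 1 - 2/(kappa + 1) = 1 - 2*mu/(L + mu) = (L - mu)/(L + mu) = 137/215 = 0.6372


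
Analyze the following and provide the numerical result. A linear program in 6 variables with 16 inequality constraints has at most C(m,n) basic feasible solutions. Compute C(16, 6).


Each vertex corresponds to some choice of n active constraints out of m, so the number of vertices is at most C(m, n) = m! / (n!(m-n)!).
m = 16, n = 6
Numerator: 16 * 15 * 14 * 13 * 12 * 11
Denominator: 6! = 720
C(16, 6) = 8008


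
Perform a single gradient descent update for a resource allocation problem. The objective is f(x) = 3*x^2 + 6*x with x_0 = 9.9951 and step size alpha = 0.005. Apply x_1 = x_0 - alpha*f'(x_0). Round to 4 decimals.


We compute the gradient at x_0 and apply the update.
f'(x) = 6*x + 6
f'(9.9951) = 6*9.9951 + 6 = 65.9706
x_1 = 9.9951 - 0.005*65.9706 = 9.6652


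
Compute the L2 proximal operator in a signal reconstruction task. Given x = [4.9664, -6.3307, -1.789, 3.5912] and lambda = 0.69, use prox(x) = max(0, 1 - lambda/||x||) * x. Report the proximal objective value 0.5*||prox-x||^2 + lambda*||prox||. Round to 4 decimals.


Step 1: Compute ||x||.
||x|| = 8.9911
Step 2: Compute scaling factor.
scale = max(0, 1 - 0.69/8.9911) = 0.9233
Step 3: prox(x) = [4.5853, -5.8449, -1.6517, 3.3156]
||prox(x)|| = 8.3011
Step 4: Proximal objective.
0.5*||prox-x||^2 = 0.2381
lambda*||prox|| = 5.7278
Total = 5.9658


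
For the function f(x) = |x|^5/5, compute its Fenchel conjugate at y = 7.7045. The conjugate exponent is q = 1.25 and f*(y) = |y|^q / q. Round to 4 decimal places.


The conjugate exponent q satisfies 1/p + 1/q = 1.
p = 5, so q = 5/(5 - 1) = 1.25
|y|^q = 7.7045^1.25 = 12.836
f*(7.7045) = 12.836 / 1.25 = 10.2688


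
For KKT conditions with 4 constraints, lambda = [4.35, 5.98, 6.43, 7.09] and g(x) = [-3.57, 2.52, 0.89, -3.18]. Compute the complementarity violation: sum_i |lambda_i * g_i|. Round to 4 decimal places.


KKT complementary slackness check:
lambda_1 * g_1 = 4.35 * -3.57 = -15.5295
lambda_2 * g_2 = 5.98 * 2.52 = 15.0696
lambda_3 * g_3 = 6.43 * 0.89 = 5.7227
lambda_4 * g_4 = 7.09 * -3.18 = -22.5462
Total violation = 15.5295 + 15.0696 + 5.7227 + 22.5462 = 58.868


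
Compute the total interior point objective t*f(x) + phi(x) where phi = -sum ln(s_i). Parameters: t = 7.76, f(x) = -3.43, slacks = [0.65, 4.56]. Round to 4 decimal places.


Step 1: Compute log-barrier.
ln values: [-0.4308, 1.5173]
phi = -(-0.4308 + 1.5173) = -1.0865
Step 2: Compute augmented objective.
t*f(x) = 7.76*-3.43 = -26.6168
Total = -26.6168 - 1.0865 = -27.7033


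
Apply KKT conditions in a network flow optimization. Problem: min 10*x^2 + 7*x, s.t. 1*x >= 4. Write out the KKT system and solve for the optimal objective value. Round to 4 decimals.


Step 1: Try lambda = 0 (constraint inactive).
x_unc = -7/(2*10) = -0.35
Check: 1*-0.35 = -0.35 < 4 -- violated!
Step 2: Constraint must be active: 1*x = 4
x* = 4/1 = 4.0
lambda = (2*10*4.0 + 7)/1 = 87.0
Step 3: Compute optimal value.
f(x*) = 10*4.0^2 + 7*4.0 = 188.0


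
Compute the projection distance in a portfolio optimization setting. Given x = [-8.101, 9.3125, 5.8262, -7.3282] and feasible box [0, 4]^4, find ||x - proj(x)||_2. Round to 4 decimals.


Project each component onto [0, 4].
clip(-8.101) = 0.0, clip(9.3125) = 4.0, clip(5.8262) = 4.0, clip(-7.3282) = 0.0
Projection = [0.0, 4.0, 4.0, 0.0]
Squared diffs: [65.6262, 28.2227, 3.335, 53.7025]
Distance = sqrt(150.8864) = 12.2836


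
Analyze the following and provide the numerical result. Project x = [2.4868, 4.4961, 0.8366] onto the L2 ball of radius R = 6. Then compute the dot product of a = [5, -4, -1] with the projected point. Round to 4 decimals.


Step 1: Compute ||x|| (intermediates to 6 decimals).
||x|| = sqrt(2.4868^2 + 4.4961^2 + 0.8366^2) = 5.205669
Step 2: Project.
Since ||x|| <= R, proj = x (no scaling needed).
proj(x) = [2.4868, 4.4961, 0.8366]
Step 3: Dot product.
a^T * proj(x) = 5*2.4868 - 4*4.4961 - 1*0.8366 = -6.387
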